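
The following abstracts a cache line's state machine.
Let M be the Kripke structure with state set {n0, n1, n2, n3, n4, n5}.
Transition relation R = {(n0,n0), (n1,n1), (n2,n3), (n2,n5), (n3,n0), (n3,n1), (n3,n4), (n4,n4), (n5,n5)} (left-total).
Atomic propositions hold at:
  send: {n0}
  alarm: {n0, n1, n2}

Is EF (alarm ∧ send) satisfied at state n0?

Sat(alarm ∧ send) = {n0}
EF (alarm ∧ send): least fixpoint, start Z0 = {n0}, add states with some successor in Z. Z1 = {n0, n3}; Z2 = {n0, n2, n3}; fixed.
Sat(EF (alarm ∧ send)) = {n0, n2, n3}
n0 ∈ Sat(EF (alarm ∧ send)) = {n0, n2, n3}, so the formula holds at n0.

Yes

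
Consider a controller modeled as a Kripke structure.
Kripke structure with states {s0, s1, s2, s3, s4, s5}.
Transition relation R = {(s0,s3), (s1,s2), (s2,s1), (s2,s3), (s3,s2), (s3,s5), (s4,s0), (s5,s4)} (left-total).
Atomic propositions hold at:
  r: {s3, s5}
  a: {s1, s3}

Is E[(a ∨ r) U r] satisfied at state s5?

Sat(a ∨ r) = {s1, s3, s5}
E[(a ∨ r) U r]: least fixpoint, start Z0 = Sat(r) = {s3, s5}, add states in Sat(a ∨ r) with some successor in Z. Already a fixed point.
Sat(E[(a ∨ r) U r]) = {s3, s5}
s5 ∈ Sat(E[(a ∨ r) U r]) = {s3, s5}, so the formula holds at s5.

Yes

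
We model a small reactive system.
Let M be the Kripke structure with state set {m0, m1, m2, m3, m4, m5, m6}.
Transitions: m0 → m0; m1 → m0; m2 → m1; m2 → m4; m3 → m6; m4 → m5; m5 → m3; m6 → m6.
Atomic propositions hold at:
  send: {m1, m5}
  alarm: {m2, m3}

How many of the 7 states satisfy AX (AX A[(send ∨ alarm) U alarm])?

Sat(send ∨ alarm) = {m1, m2, m3, m5}
A[(send ∨ alarm) U alarm]: least fixpoint, start Z0 = Sat(alarm) = {m2, m3}, add states in Sat(send ∨ alarm) with every successor in Z. Z1 = {m2, m3, m5}; fixed.
Sat(A[(send ∨ alarm) U alarm]) = {m2, m3, m5}
Sat(AX A[(send ∨ alarm) U alarm]) = {s : every successor in {m2, m3, m5}} = {m4, m5}
Sat(AX (AX A[(send ∨ alarm) U alarm])) = {s : every successor in {m4, m5}} = {m4}
|Sat(AX (AX A[(send ∨ alarm) U alarm]))| = |{m4}| = 1.

1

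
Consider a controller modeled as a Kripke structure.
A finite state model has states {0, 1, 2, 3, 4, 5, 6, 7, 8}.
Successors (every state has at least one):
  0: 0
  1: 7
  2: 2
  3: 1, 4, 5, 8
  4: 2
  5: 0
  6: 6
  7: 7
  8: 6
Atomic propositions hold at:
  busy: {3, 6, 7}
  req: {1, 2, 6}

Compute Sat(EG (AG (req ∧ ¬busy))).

Sat(¬busy) = {0, 1, 2, 4, 5, 8}
Sat(req ∧ ¬busy) = {1, 2}
AG (req ∧ ¬busy): greatest fixpoint, start Z0 = {1, 2}, keep only states in Sat with every successor in Z. Z1 = {2}; fixed.
Sat(AG (req ∧ ¬busy)) = {2}
EG (AG (req ∧ ¬busy)): greatest fixpoint, start Z0 = {2}, keep only states in Sat with some successor in Z. Already a fixed point.
Sat(EG (AG (req ∧ ¬busy))) = {2}

{2}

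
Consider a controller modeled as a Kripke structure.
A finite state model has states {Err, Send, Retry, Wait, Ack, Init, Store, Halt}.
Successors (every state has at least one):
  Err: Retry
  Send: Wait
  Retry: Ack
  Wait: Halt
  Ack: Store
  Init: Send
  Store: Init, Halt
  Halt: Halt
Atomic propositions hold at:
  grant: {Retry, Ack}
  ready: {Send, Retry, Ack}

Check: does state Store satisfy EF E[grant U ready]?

E[grant U ready]: least fixpoint, start Z0 = Sat(ready) = {Send, Retry, Ack}, add states in Sat(grant) with some successor in Z. Already a fixed point.
Sat(E[grant U ready]) = {Send, Retry, Ack}
EF E[grant U ready]: least fixpoint, start Z0 = {Send, Retry, Ack}, add states with some successor in Z. Z1 = {Err, Send, Retry, Ack, Init}; Z2 = {Err, Send, Retry, Ack, Init, Store}; fixed.
Sat(EF E[grant U ready]) = {Err, Send, Retry, Ack, Init, Store}
Store ∈ Sat(EF E[grant U ready]) = {Err, Send, Retry, Ack, Init, Store}, so the formula holds at Store.

Yes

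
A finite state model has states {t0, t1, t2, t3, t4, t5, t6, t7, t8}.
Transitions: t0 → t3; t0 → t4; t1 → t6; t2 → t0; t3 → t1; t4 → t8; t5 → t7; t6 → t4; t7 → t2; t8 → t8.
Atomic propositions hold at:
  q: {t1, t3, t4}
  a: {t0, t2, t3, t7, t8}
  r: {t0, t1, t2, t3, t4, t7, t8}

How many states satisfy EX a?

6

Sat(EX a) = {s : some successor in {t0, t2, t3, t7, t8}} = {t0, t2, t4, t5, t7, t8}
|Sat(EX a)| = |{t0, t2, t4, t5, t7, t8}| = 6.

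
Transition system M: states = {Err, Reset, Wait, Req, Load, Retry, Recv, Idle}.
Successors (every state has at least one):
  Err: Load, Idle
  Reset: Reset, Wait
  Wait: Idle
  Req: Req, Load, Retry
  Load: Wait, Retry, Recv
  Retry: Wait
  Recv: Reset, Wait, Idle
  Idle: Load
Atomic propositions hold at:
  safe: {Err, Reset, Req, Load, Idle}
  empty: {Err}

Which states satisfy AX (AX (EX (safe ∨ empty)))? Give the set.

{Reset, Load, Retry}

Sat(safe ∨ empty) = {Err, Reset, Req, Load, Idle}
Sat(EX (safe ∨ empty)) = {s : some successor in {Err, Reset, Req, Load, Idle}} = {Err, Reset, Wait, Req, Recv, Idle}
Sat(AX (EX (safe ∨ empty))) = {s : every successor in {Err, Reset, Wait, Req, Recv, Idle}} = {Reset, Wait, Retry, Recv}
Sat(AX (AX (EX (safe ∨ empty)))) = {s : every successor in {Reset, Wait, Retry, Recv}} = {Reset, Load, Retry}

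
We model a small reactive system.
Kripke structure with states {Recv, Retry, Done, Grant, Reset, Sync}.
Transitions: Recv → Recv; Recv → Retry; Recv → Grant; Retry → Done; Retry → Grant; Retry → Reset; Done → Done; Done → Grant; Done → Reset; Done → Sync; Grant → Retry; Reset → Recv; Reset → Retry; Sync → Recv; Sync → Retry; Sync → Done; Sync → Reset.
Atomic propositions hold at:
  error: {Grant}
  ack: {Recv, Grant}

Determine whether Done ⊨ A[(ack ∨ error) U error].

Sat(ack ∨ error) = {Recv, Grant}
A[(ack ∨ error) U error]: least fixpoint, start Z0 = Sat(error) = {Grant}, add states in Sat(ack ∨ error) with every successor in Z. Already a fixed point.
Sat(A[(ack ∨ error) U error]) = {Grant}
Done ∉ Sat(A[(ack ∨ error) U error]) = {Grant}, so the formula does not hold at Done.

No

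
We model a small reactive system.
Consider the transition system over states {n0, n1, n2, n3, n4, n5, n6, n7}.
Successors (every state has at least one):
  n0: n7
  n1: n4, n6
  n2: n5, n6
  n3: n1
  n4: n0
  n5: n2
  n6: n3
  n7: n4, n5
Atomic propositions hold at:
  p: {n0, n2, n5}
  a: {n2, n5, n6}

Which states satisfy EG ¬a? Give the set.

Sat(¬a) = {n0, n1, n3, n4, n7}
EG ¬a: greatest fixpoint, start Z0 = {n0, n1, n3, n4, n7}, keep only states in Sat with some successor in Z. Already a fixed point.
Sat(EG ¬a) = {n0, n1, n3, n4, n7}

{n0, n1, n3, n4, n7}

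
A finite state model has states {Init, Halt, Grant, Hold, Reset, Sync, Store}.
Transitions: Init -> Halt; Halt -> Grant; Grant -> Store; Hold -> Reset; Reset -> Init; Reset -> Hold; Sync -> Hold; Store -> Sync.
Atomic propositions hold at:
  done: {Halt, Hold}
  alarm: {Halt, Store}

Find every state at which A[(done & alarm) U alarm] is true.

{Halt, Store}

Sat(done & alarm) = {Halt}
A[(done & alarm) U alarm]: least fixpoint, start Z0 = Sat(alarm) = {Halt, Store}, add states in Sat(done & alarm) with every successor in Z. Already a fixed point.
Sat(A[(done & alarm) U alarm]) = {Halt, Store}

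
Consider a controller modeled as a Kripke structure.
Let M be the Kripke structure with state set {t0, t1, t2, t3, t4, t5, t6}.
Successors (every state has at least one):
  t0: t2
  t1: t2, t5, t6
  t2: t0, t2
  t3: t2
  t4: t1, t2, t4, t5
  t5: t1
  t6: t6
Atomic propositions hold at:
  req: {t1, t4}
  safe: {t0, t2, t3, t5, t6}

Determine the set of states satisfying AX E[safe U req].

E[safe U req]: least fixpoint, start Z0 = Sat(req) = {t1, t4}, add states in Sat(safe) with some successor in Z. Z1 = {t1, t4, t5}; fixed.
Sat(E[safe U req]) = {t1, t4, t5}
Sat(AX E[safe U req]) = {s : every successor in {t1, t4, t5}} = {t5}

{t5}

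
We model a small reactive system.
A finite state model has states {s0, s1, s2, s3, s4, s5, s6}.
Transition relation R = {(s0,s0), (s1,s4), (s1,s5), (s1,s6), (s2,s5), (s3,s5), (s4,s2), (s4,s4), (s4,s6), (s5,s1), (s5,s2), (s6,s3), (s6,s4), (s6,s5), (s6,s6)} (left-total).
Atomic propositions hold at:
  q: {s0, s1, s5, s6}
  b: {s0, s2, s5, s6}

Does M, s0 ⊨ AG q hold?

AG q: greatest fixpoint, start Z0 = {s0, s1, s5, s6}, keep only states in Sat with every successor in Z. Z1 = {s0}; fixed.
Sat(AG q) = {s0}
s0 ∈ Sat(AG q) = {s0}, so the formula holds at s0.

Yes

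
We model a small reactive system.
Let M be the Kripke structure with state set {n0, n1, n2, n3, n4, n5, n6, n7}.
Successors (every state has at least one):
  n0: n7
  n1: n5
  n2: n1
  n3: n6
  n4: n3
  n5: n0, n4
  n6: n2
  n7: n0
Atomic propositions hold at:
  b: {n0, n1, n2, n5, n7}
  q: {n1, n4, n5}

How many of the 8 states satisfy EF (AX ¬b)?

6

Sat(¬b) = {n3, n4, n6}
Sat(AX ¬b) = {s : every successor in {n3, n4, n6}} = {n3, n4}
EF (AX ¬b): least fixpoint, start Z0 = {n3, n4}, add states with some successor in Z. Z1 = {n3, n4, n5}; Z2 = {n1, n3, n4, n5}; Z3 = {n1, n2, n3, n4, n5}; Z4 = {n1, n2, n3, n4, n5, n6}; fixed.
Sat(EF (AX ¬b)) = {n1, n2, n3, n4, n5, n6}
|Sat(EF (AX ¬b))| = |{n1, n2, n3, n4, n5, n6}| = 6.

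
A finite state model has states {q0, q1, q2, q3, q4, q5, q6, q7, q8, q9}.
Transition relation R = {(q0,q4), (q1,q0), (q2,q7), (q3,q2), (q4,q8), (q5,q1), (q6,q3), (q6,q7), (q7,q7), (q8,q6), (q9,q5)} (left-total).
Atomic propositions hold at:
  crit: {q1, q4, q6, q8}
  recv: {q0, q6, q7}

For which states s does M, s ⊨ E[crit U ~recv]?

Sat(~recv) = {q1, q2, q3, q4, q5, q8, q9}
E[crit U ~recv]: least fixpoint, start Z0 = Sat(~recv) = {q1, q2, q3, q4, q5, q8, q9}, add states in Sat(crit) with some successor in Z. Z1 = {q1, q2, q3, q4, q5, q6, q8, q9}; fixed.
Sat(E[crit U ~recv]) = {q1, q2, q3, q4, q5, q6, q8, q9}

{q1, q2, q3, q4, q5, q6, q8, q9}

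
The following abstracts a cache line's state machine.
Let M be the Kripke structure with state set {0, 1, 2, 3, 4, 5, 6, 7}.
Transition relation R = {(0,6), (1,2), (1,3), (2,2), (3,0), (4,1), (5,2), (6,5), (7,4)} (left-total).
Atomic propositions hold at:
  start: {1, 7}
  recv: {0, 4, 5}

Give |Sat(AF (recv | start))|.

7

Sat(recv | start) = {0, 1, 4, 5, 7}
AF (recv | start): least fixpoint, start Z0 = {0, 1, 4, 5, 7}, add states with every successor in Z. Z1 = {0, 1, 3, 4, 5, 6, 7}; fixed.
Sat(AF (recv | start)) = {0, 1, 3, 4, 5, 6, 7}
|Sat(AF (recv | start))| = |{0, 1, 3, 4, 5, 6, 7}| = 7.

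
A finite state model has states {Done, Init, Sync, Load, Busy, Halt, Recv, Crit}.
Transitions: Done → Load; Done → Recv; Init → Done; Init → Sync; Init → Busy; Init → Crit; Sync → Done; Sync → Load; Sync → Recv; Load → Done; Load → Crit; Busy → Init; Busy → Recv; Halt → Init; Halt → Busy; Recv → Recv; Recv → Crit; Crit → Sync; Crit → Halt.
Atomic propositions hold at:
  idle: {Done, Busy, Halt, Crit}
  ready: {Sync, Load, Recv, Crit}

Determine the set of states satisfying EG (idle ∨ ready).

{Done, Sync, Load, Busy, Halt, Recv, Crit}

Sat(idle ∨ ready) = {Done, Sync, Load, Busy, Halt, Recv, Crit}
EG (idle ∨ ready): greatest fixpoint, start Z0 = {Done, Sync, Load, Busy, Halt, Recv, Crit}, keep only states in Sat with some successor in Z. Already a fixed point.
Sat(EG (idle ∨ ready)) = {Done, Sync, Load, Busy, Halt, Recv, Crit}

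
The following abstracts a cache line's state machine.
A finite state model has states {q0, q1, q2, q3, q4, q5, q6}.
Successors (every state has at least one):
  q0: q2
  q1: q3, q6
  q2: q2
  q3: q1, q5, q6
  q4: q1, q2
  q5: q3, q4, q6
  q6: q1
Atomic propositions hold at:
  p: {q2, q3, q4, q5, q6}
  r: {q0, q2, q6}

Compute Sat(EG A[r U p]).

{q0, q2, q3, q4, q5}

A[r U p]: least fixpoint, start Z0 = Sat(p) = {q2, q3, q4, q5, q6}, add states in Sat(r) with every successor in Z. Z1 = {q0, q2, q3, q4, q5, q6}; fixed.
Sat(A[r U p]) = {q0, q2, q3, q4, q5, q6}
EG A[r U p]: greatest fixpoint, start Z0 = {q0, q2, q3, q4, q5, q6}, keep only states in Sat with some successor in Z. Z1 = {q0, q2, q3, q4, q5}; fixed.
Sat(EG A[r U p]) = {q0, q2, q3, q4, q5}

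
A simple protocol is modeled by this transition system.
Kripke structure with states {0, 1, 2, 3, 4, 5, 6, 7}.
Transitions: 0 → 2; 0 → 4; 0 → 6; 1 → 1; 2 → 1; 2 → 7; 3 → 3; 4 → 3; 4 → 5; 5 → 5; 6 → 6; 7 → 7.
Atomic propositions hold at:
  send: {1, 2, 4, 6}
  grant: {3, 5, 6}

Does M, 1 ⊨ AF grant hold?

No

AF grant: least fixpoint, start Z0 = {3, 5, 6}, add states with every successor in Z. Z1 = {3, 4, 5, 6}; fixed.
Sat(AF grant) = {3, 4, 5, 6}
1 ∉ Sat(AF grant) = {3, 4, 5, 6}, so the formula does not hold at 1.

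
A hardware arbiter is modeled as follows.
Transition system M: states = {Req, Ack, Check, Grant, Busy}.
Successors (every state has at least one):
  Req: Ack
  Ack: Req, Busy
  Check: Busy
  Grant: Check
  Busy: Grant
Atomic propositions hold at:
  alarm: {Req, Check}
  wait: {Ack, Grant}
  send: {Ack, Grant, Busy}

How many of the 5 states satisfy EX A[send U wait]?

A[send U wait]: least fixpoint, start Z0 = Sat(wait) = {Ack, Grant}, add states in Sat(send) with every successor in Z. Z1 = {Ack, Grant, Busy}; fixed.
Sat(A[send U wait]) = {Ack, Grant, Busy}
Sat(EX A[send U wait]) = {s : some successor in {Ack, Grant, Busy}} = {Req, Ack, Check, Busy}
|Sat(EX A[send U wait])| = |{Req, Ack, Check, Busy}| = 4.

4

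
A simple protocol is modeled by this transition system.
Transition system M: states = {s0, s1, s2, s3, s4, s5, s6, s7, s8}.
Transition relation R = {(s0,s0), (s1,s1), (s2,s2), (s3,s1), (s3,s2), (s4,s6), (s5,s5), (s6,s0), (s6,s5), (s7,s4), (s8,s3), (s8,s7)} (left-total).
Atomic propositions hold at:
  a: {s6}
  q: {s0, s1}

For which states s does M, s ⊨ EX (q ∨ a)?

{s0, s1, s3, s4, s6}

Sat(q ∨ a) = {s0, s1, s6}
Sat(EX (q ∨ a)) = {s : some successor in {s0, s1, s6}} = {s0, s1, s3, s4, s6}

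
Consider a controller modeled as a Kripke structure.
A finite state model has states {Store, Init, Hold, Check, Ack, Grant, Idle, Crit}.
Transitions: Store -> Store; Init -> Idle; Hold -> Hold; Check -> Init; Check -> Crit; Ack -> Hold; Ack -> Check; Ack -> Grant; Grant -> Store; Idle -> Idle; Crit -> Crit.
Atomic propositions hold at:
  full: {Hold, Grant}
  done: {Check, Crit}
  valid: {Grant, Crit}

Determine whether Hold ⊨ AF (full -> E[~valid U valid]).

Sat(~valid) = {Store, Init, Hold, Check, Ack, Idle}
E[~valid U valid]: least fixpoint, start Z0 = Sat(valid) = {Grant, Crit}, add states in Sat(~valid) with some successor in Z. Z1 = {Check, Ack, Grant, Crit}; fixed.
Sat(E[~valid U valid]) = {Check, Ack, Grant, Crit}
Sat(full -> E[~valid U valid]) = {Store, Init, Check, Ack, Grant, Idle, Crit}
AF (full -> E[~valid U valid]): least fixpoint, start Z0 = {Store, Init, Check, Ack, Grant, Idle, Crit}, add states with every successor in Z. Already a fixed point.
Sat(AF (full -> E[~valid U valid])) = {Store, Init, Check, Ack, Grant, Idle, Crit}
Hold ∉ Sat(AF (full -> E[~valid U valid])) = {Store, Init, Check, Ack, Grant, Idle, Crit}, so the formula does not hold at Hold.

No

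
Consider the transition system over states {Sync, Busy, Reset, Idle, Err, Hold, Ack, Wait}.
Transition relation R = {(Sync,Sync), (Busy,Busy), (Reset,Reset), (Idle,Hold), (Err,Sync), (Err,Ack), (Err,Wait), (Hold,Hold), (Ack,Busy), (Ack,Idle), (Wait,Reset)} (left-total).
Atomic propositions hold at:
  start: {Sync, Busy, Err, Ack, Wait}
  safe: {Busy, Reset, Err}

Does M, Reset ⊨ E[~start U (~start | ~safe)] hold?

Yes

Sat(~start) = {Reset, Idle, Hold}
Sat(~safe) = {Sync, Idle, Hold, Ack, Wait}
Sat(~start | ~safe) = {Sync, Reset, Idle, Hold, Ack, Wait}
E[~start U (~start | ~safe)]: least fixpoint, start Z0 = Sat((~start | ~safe)) = {Sync, Reset, Idle, Hold, Ack, Wait}, add states in Sat(~start) with some successor in Z. Already a fixed point.
Sat(E[~start U (~start | ~safe)]) = {Sync, Reset, Idle, Hold, Ack, Wait}
Reset ∈ Sat(E[~start U (~start | ~safe)]) = {Sync, Reset, Idle, Hold, Ack, Wait}, so the formula holds at Reset.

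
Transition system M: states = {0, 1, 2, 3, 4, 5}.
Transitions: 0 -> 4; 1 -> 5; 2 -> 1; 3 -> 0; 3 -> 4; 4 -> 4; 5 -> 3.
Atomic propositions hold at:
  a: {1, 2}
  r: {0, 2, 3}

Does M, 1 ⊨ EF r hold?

EF r: least fixpoint, start Z0 = {0, 2, 3}, add states with some successor in Z. Z1 = {0, 2, 3, 5}; Z2 = {0, 1, 2, 3, 5}; fixed.
Sat(EF r) = {0, 1, 2, 3, 5}
1 ∈ Sat(EF r) = {0, 1, 2, 3, 5}, so the formula holds at 1.

Yes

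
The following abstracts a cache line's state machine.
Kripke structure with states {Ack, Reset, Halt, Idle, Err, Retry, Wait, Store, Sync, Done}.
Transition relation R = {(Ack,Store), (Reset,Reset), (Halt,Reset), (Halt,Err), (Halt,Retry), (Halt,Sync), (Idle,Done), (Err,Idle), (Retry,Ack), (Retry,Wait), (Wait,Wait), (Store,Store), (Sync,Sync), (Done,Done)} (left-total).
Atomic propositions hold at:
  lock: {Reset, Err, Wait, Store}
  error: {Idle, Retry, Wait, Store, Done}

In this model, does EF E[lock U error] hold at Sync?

E[lock U error]: least fixpoint, start Z0 = Sat(error) = {Idle, Retry, Wait, Store, Done}, add states in Sat(lock) with some successor in Z. Z1 = {Idle, Err, Retry, Wait, Store, Done}; fixed.
Sat(E[lock U error]) = {Idle, Err, Retry, Wait, Store, Done}
EF E[lock U error]: least fixpoint, start Z0 = {Idle, Err, Retry, Wait, Store, Done}, add states with some successor in Z. Z1 = {Ack, Halt, Idle, Err, Retry, Wait, Store, Done}; fixed.
Sat(EF E[lock U error]) = {Ack, Halt, Idle, Err, Retry, Wait, Store, Done}
Sync ∉ Sat(EF E[lock U error]) = {Ack, Halt, Idle, Err, Retry, Wait, Store, Done}, so the formula does not hold at Sync.

No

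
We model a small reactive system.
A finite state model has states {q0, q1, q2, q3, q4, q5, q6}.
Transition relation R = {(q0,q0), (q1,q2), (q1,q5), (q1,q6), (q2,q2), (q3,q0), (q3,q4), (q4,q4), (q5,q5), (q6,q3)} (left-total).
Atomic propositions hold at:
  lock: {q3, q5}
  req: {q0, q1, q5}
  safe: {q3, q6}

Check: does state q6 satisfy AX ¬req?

Yes

Sat(¬req) = {q2, q3, q4, q6}
Sat(AX ¬req) = {s : every successor in {q2, q3, q4, q6}} = {q2, q4, q6}
q6 ∈ Sat(AX ¬req) = {q2, q4, q6}, so the formula holds at q6.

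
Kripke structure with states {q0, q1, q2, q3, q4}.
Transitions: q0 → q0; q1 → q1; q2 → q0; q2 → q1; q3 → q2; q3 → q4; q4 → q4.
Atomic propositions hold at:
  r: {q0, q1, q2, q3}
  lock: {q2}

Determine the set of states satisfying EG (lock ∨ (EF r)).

{q0, q1, q2, q3}

EF r: least fixpoint, start Z0 = {q0, q1, q2, q3}, add states with some successor in Z. Already a fixed point.
Sat(EF r) = {q0, q1, q2, q3}
Sat(lock ∨ (EF r)) = {q0, q1, q2, q3}
EG (lock ∨ (EF r)): greatest fixpoint, start Z0 = {q0, q1, q2, q3}, keep only states in Sat with some successor in Z. Already a fixed point.
Sat(EG (lock ∨ (EF r))) = {q0, q1, q2, q3}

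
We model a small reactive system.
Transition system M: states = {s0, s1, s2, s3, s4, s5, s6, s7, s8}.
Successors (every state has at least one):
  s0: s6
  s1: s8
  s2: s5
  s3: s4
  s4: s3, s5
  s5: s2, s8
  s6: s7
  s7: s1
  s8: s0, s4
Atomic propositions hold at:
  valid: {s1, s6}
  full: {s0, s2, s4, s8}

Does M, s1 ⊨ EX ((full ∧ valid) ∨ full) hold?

Yes

Sat(full ∧ valid) = ∅
Sat((full ∧ valid) ∨ full) = {s0, s2, s4, s8}
Sat(EX ((full ∧ valid) ∨ full)) = {s : some successor in {s0, s2, s4, s8}} = {s1, s3, s5, s8}
s1 ∈ Sat(EX ((full ∧ valid) ∨ full)) = {s1, s3, s5, s8}, so the formula holds at s1.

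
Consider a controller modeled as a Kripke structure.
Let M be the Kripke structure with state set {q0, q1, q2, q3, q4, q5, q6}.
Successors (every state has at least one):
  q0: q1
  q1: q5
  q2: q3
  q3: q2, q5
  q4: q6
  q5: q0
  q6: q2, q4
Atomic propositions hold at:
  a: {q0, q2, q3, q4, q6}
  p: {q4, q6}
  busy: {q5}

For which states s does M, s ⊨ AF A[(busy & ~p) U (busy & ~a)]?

Sat(~p) = {q0, q1, q2, q3, q5}
Sat(busy & ~p) = {q5}
Sat(~a) = {q1, q5}
Sat(busy & ~a) = {q5}
A[(busy & ~p) U (busy & ~a)]: least fixpoint, start Z0 = Sat((busy & ~a)) = {q5}, add states in Sat(busy & ~p) with every successor in Z. Already a fixed point.
Sat(A[(busy & ~p) U (busy & ~a)]) = {q5}
AF A[(busy & ~p) U (busy & ~a)]: least fixpoint, start Z0 = {q5}, add states with every successor in Z. Z1 = {q1, q5}; Z2 = {q0, q1, q5}; fixed.
Sat(AF A[(busy & ~p) U (busy & ~a)]) = {q0, q1, q5}

{q0, q1, q5}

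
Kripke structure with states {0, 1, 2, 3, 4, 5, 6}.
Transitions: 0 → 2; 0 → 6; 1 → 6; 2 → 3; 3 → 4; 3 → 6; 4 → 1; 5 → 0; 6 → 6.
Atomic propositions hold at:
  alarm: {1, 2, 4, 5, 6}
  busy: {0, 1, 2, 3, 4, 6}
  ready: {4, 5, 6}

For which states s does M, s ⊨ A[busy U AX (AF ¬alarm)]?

Sat(¬alarm) = {0, 3}
AF ¬alarm: least fixpoint, start Z0 = {0, 3}, add states with every successor in Z. Z1 = {0, 2, 3, 5}; fixed.
Sat(AF ¬alarm) = {0, 2, 3, 5}
Sat(AX (AF ¬alarm)) = {s : every successor in {0, 2, 3, 5}} = {2, 5}
A[busy U AX (AF ¬alarm)]: least fixpoint, start Z0 = Sat(AX (AF ¬alarm)) = {2, 5}, add states in Sat(busy) with every successor in Z. Already a fixed point.
Sat(A[busy U AX (AF ¬alarm)]) = {2, 5}

{2, 5}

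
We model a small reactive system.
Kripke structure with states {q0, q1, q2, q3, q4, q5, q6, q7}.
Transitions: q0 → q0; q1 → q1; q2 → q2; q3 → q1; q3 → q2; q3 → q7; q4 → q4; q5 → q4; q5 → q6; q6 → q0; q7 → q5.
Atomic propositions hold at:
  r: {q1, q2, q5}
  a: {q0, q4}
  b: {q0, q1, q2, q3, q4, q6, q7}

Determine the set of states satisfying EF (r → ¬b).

{q0, q3, q4, q5, q6, q7}

Sat(¬b) = {q5}
Sat(r → ¬b) = {q0, q3, q4, q5, q6, q7}
EF (r → ¬b): least fixpoint, start Z0 = {q0, q3, q4, q5, q6, q7}, add states with some successor in Z. Already a fixed point.
Sat(EF (r → ¬b)) = {q0, q3, q4, q5, q6, q7}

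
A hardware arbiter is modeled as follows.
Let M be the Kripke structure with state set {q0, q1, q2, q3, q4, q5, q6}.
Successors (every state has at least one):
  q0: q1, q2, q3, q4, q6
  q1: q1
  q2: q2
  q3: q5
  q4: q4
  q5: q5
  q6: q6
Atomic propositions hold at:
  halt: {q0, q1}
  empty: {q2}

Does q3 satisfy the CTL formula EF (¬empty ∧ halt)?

No

Sat(¬empty) = {q0, q1, q3, q4, q5, q6}
Sat(¬empty ∧ halt) = {q0, q1}
EF (¬empty ∧ halt): least fixpoint, start Z0 = {q0, q1}, add states with some successor in Z. Already a fixed point.
Sat(EF (¬empty ∧ halt)) = {q0, q1}
q3 ∉ Sat(EF (¬empty ∧ halt)) = {q0, q1}, so the formula does not hold at q3.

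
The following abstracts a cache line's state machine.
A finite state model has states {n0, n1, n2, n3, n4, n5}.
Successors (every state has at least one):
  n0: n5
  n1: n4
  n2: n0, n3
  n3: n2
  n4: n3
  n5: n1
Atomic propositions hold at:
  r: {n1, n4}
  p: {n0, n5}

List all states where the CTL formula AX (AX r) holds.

{n0, n5}

Sat(AX r) = {s : every successor in {n1, n4}} = {n1, n5}
Sat(AX (AX r)) = {s : every successor in {n1, n5}} = {n0, n5}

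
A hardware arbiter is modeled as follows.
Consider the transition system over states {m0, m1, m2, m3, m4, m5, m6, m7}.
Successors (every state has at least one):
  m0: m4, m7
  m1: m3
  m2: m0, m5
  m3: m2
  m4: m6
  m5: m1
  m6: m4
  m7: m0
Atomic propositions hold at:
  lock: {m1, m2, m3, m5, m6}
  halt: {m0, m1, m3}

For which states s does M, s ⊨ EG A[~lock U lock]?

Sat(~lock) = {m0, m4, m7}
A[~lock U lock]: least fixpoint, start Z0 = Sat(lock) = {m1, m2, m3, m5, m6}, add states in Sat(~lock) with every successor in Z. Z1 = {m1, m2, m3, m4, m5, m6}; fixed.
Sat(A[~lock U lock]) = {m1, m2, m3, m4, m5, m6}
EG A[~lock U lock]: greatest fixpoint, start Z0 = {m1, m2, m3, m4, m5, m6}, keep only states in Sat with some successor in Z. Already a fixed point.
Sat(EG A[~lock U lock]) = {m1, m2, m3, m4, m5, m6}

{m1, m2, m3, m4, m5, m6}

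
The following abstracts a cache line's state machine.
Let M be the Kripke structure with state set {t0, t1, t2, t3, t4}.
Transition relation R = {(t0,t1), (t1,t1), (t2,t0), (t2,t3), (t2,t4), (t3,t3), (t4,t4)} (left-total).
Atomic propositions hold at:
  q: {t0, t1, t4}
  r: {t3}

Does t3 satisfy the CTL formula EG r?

EG r: greatest fixpoint, start Z0 = {t3}, keep only states in Sat with some successor in Z. Already a fixed point.
Sat(EG r) = {t3}
t3 ∈ Sat(EG r) = {t3}, so the formula holds at t3.

Yes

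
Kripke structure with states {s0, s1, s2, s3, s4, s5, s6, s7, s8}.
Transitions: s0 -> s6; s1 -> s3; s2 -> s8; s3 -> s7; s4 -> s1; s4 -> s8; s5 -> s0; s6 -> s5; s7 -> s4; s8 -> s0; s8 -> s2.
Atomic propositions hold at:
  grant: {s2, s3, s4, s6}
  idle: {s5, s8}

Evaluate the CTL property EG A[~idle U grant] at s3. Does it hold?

Sat(~idle) = {s0, s1, s2, s3, s4, s6, s7}
A[~idle U grant]: least fixpoint, start Z0 = Sat(grant) = {s2, s3, s4, s6}, add states in Sat(~idle) with every successor in Z. Z1 = {s0, s1, s2, s3, s4, s6, s7}; fixed.
Sat(A[~idle U grant]) = {s0, s1, s2, s3, s4, s6, s7}
EG A[~idle U grant]: greatest fixpoint, start Z0 = {s0, s1, s2, s3, s4, s6, s7}, keep only states in Sat with some successor in Z. Z1 = {s0, s1, s3, s4, s7}; Z2 = {s1, s3, s4, s7}; fixed.
Sat(EG A[~idle U grant]) = {s1, s3, s4, s7}
s3 ∈ Sat(EG A[~idle U grant]) = {s1, s3, s4, s7}, so the formula holds at s3.

Yes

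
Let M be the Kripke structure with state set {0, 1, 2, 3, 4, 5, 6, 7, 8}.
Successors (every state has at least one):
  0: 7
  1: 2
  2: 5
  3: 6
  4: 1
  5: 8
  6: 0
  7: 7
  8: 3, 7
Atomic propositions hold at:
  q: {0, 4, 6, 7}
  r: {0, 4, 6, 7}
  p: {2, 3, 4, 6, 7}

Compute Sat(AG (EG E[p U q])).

E[p U q]: least fixpoint, start Z0 = Sat(q) = {0, 4, 6, 7}, add states in Sat(p) with some successor in Z. Z1 = {0, 3, 4, 6, 7}; fixed.
Sat(E[p U q]) = {0, 3, 4, 6, 7}
EG E[p U q]: greatest fixpoint, start Z0 = {0, 3, 4, 6, 7}, keep only states in Sat with some successor in Z. Z1 = {0, 3, 6, 7}; fixed.
Sat(EG E[p U q]) = {0, 3, 6, 7}
AG (EG E[p U q]): greatest fixpoint, start Z0 = {0, 3, 6, 7}, keep only states in Sat with every successor in Z. Already a fixed point.
Sat(AG (EG E[p U q])) = {0, 3, 6, 7}

{0, 3, 6, 7}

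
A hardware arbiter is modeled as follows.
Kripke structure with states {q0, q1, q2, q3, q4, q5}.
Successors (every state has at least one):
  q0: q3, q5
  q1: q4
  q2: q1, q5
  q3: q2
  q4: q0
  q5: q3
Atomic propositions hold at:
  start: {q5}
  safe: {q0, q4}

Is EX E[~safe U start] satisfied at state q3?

Yes

Sat(~safe) = {q1, q2, q3, q5}
E[~safe U start]: least fixpoint, start Z0 = Sat(start) = {q5}, add states in Sat(~safe) with some successor in Z. Z1 = {q2, q5}; Z2 = {q2, q3, q5}; fixed.
Sat(E[~safe U start]) = {q2, q3, q5}
Sat(EX E[~safe U start]) = {s : some successor in {q2, q3, q5}} = {q0, q2, q3, q5}
q3 ∈ Sat(EX E[~safe U start]) = {q0, q2, q3, q5}, so the formula holds at q3.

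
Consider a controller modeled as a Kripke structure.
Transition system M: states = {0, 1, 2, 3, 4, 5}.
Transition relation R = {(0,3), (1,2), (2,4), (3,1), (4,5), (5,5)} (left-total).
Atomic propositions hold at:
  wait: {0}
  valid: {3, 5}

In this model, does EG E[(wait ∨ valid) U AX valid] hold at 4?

Yes

Sat(wait ∨ valid) = {0, 3, 5}
Sat(AX valid) = {s : every successor in {3, 5}} = {0, 4, 5}
E[(wait ∨ valid) U AX valid]: least fixpoint, start Z0 = Sat(AX valid) = {0, 4, 5}, add states in Sat(wait ∨ valid) with some successor in Z. Already a fixed point.
Sat(E[(wait ∨ valid) U AX valid]) = {0, 4, 5}
EG E[(wait ∨ valid) U AX valid]: greatest fixpoint, start Z0 = {0, 4, 5}, keep only states in Sat with some successor in Z. Z1 = {4, 5}; fixed.
Sat(EG E[(wait ∨ valid) U AX valid]) = {4, 5}
4 ∈ Sat(EG E[(wait ∨ valid) U AX valid]) = {4, 5}, so the formula holds at 4.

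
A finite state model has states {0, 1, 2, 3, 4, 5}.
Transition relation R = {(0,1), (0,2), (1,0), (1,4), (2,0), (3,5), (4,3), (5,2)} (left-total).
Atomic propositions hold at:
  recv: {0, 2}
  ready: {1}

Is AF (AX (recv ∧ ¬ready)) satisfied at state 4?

Sat(¬ready) = {0, 2, 3, 4, 5}
Sat(recv ∧ ¬ready) = {0, 2}
Sat(AX (recv ∧ ¬ready)) = {s : every successor in {0, 2}} = {2, 5}
AF (AX (recv ∧ ¬ready)): least fixpoint, start Z0 = {2, 5}, add states with every successor in Z. Z1 = {2, 3, 5}; Z2 = {2, 3, 4, 5}; fixed.
Sat(AF (AX (recv ∧ ¬ready))) = {2, 3, 4, 5}
4 ∈ Sat(AF (AX (recv ∧ ¬ready))) = {2, 3, 4, 5}, so the formula holds at 4.

Yes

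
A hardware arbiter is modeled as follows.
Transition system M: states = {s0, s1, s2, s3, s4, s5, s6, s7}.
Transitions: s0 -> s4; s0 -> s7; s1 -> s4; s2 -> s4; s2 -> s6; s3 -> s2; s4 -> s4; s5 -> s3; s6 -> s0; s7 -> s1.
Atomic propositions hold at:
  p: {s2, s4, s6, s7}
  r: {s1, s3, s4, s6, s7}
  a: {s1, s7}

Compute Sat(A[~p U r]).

{s0, s1, s3, s4, s5, s6, s7}

Sat(~p) = {s0, s1, s3, s5}
A[~p U r]: least fixpoint, start Z0 = Sat(r) = {s1, s3, s4, s6, s7}, add states in Sat(~p) with every successor in Z. Z1 = {s0, s1, s3, s4, s5, s6, s7}; fixed.
Sat(A[~p U r]) = {s0, s1, s3, s4, s5, s6, s7}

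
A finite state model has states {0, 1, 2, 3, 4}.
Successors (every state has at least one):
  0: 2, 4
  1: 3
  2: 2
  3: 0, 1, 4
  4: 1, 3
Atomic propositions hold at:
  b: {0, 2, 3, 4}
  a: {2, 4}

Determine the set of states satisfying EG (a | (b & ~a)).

{0, 2, 3, 4}

Sat(~a) = {0, 1, 3}
Sat(b & ~a) = {0, 3}
Sat(a | (b & ~a)) = {0, 2, 3, 4}
EG (a | (b & ~a)): greatest fixpoint, start Z0 = {0, 2, 3, 4}, keep only states in Sat with some successor in Z. Already a fixed point.
Sat(EG (a | (b & ~a))) = {0, 2, 3, 4}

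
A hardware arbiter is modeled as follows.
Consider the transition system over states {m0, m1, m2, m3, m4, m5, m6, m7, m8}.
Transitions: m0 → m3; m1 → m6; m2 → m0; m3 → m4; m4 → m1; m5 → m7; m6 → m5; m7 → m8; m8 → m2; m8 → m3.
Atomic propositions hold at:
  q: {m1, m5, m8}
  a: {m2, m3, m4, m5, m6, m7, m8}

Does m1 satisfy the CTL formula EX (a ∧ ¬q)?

Sat(¬q) = {m0, m2, m3, m4, m6, m7}
Sat(a ∧ ¬q) = {m2, m3, m4, m6, m7}
Sat(EX (a ∧ ¬q)) = {s : some successor in {m2, m3, m4, m6, m7}} = {m0, m1, m3, m5, m8}
m1 ∈ Sat(EX (a ∧ ¬q)) = {m0, m1, m3, m5, m8}, so the formula holds at m1.

Yes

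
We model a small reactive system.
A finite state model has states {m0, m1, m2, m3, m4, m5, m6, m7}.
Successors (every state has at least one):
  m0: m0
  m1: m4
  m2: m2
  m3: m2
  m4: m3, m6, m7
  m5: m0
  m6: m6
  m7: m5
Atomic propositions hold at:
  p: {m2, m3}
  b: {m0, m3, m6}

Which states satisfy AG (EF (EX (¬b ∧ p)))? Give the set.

Sat(¬b) = {m1, m2, m4, m5, m7}
Sat(¬b ∧ p) = {m2}
Sat(EX (¬b ∧ p)) = {s : some successor in {m2}} = {m2, m3}
EF (EX (¬b ∧ p)): least fixpoint, start Z0 = {m2, m3}, add states with some successor in Z. Z1 = {m2, m3, m4}; Z2 = {m1, m2, m3, m4}; fixed.
Sat(EF (EX (¬b ∧ p))) = {m1, m2, m3, m4}
AG (EF (EX (¬b ∧ p))): greatest fixpoint, start Z0 = {m1, m2, m3, m4}, keep only states in Sat with every successor in Z. Z1 = {m1, m2, m3}; Z2 = {m2, m3}; fixed.
Sat(AG (EF (EX (¬b ∧ p)))) = {m2, m3}

{m2, m3}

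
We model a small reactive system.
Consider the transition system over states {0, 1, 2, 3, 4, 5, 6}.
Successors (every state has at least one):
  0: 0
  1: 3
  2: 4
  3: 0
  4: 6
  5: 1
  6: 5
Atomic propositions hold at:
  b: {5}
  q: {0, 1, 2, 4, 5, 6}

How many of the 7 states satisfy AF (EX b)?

3

Sat(EX b) = {s : some successor in {5}} = {6}
AF (EX b): least fixpoint, start Z0 = {6}, add states with every successor in Z. Z1 = {4, 6}; Z2 = {2, 4, 6}; fixed.
Sat(AF (EX b)) = {2, 4, 6}
|Sat(AF (EX b))| = |{2, 4, 6}| = 3.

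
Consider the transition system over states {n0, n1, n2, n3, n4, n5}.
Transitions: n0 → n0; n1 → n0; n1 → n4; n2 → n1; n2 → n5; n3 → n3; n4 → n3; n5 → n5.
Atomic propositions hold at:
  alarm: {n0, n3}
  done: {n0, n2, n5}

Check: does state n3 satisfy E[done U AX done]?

Sat(AX done) = {s : every successor in {n0, n2, n5}} = {n0, n5}
E[done U AX done]: least fixpoint, start Z0 = Sat(AX done) = {n0, n5}, add states in Sat(done) with some successor in Z. Z1 = {n0, n2, n5}; fixed.
Sat(E[done U AX done]) = {n0, n2, n5}
n3 ∉ Sat(E[done U AX done]) = {n0, n2, n5}, so the formula does not hold at n3.

No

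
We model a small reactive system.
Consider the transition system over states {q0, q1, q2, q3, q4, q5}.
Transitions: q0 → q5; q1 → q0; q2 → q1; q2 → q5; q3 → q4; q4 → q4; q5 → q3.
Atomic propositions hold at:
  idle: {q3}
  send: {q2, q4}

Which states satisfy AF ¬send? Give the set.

{q0, q1, q2, q3, q5}

Sat(¬send) = {q0, q1, q3, q5}
AF ¬send: least fixpoint, start Z0 = {q0, q1, q3, q5}, add states with every successor in Z. Z1 = {q0, q1, q2, q3, q5}; fixed.
Sat(AF ¬send) = {q0, q1, q2, q3, q5}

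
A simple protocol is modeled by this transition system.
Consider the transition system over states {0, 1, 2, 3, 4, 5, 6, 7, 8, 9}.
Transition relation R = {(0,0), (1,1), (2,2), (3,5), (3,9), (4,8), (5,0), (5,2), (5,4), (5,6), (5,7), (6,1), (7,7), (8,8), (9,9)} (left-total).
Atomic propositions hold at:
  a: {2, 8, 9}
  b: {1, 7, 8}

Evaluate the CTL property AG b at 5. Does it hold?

AG b: greatest fixpoint, start Z0 = {1, 7, 8}, keep only states in Sat with every successor in Z. Already a fixed point.
Sat(AG b) = {1, 7, 8}
5 ∉ Sat(AG b) = {1, 7, 8}, so the formula does not hold at 5.

No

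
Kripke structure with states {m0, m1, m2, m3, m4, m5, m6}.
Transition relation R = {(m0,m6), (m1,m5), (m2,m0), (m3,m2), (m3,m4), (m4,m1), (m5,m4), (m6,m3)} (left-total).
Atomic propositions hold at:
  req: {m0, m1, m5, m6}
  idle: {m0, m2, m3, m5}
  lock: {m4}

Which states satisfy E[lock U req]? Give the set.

{m0, m1, m4, m5, m6}

E[lock U req]: least fixpoint, start Z0 = Sat(req) = {m0, m1, m5, m6}, add states in Sat(lock) with some successor in Z. Z1 = {m0, m1, m4, m5, m6}; fixed.
Sat(E[lock U req]) = {m0, m1, m4, m5, m6}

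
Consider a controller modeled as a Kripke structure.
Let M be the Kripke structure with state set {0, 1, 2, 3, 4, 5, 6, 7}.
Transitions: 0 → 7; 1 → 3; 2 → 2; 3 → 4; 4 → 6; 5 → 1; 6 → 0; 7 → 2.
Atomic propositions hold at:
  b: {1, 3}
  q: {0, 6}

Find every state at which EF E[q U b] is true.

E[q U b]: least fixpoint, start Z0 = Sat(b) = {1, 3}, add states in Sat(q) with some successor in Z. Already a fixed point.
Sat(E[q U b]) = {1, 3}
EF E[q U b]: least fixpoint, start Z0 = {1, 3}, add states with some successor in Z. Z1 = {1, 3, 5}; fixed.
Sat(EF E[q U b]) = {1, 3, 5}

{1, 3, 5}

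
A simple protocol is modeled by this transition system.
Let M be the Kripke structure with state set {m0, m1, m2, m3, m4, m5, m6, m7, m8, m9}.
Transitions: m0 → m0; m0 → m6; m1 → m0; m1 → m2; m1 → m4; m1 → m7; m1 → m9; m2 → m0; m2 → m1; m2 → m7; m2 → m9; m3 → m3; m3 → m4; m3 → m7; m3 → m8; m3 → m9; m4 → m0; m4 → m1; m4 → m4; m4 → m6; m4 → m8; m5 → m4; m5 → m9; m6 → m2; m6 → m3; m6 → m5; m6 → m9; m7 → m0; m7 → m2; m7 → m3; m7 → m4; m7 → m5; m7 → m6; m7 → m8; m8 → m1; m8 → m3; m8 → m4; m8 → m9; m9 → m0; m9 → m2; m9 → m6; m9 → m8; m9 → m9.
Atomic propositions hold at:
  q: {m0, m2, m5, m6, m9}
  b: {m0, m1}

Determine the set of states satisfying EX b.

Sat(EX b) = {s : some successor in {m0, m1}} = {m0, m1, m2, m4, m7, m8, m9}

{m0, m1, m2, m4, m7, m8, m9}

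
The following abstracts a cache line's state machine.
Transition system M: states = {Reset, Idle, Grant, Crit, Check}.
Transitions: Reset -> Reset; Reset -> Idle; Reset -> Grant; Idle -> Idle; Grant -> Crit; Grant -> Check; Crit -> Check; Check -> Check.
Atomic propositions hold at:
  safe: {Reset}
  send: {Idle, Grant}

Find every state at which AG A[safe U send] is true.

{Idle}

A[safe U send]: least fixpoint, start Z0 = Sat(send) = {Idle, Grant}, add states in Sat(safe) with every successor in Z. Already a fixed point.
Sat(A[safe U send]) = {Idle, Grant}
AG A[safe U send]: greatest fixpoint, start Z0 = {Idle, Grant}, keep only states in Sat with every successor in Z. Z1 = {Idle}; fixed.
Sat(AG A[safe U send]) = {Idle}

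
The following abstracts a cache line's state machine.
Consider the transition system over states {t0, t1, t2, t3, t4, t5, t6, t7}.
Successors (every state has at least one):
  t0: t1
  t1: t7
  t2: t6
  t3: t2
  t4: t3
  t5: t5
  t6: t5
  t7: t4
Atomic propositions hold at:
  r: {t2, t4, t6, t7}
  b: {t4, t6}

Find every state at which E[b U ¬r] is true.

Sat(¬r) = {t0, t1, t3, t5}
E[b U ¬r]: least fixpoint, start Z0 = Sat(¬r) = {t0, t1, t3, t5}, add states in Sat(b) with some successor in Z. Z1 = {t0, t1, t3, t4, t5, t6}; fixed.
Sat(E[b U ¬r]) = {t0, t1, t3, t4, t5, t6}

{t0, t1, t3, t4, t5, t6}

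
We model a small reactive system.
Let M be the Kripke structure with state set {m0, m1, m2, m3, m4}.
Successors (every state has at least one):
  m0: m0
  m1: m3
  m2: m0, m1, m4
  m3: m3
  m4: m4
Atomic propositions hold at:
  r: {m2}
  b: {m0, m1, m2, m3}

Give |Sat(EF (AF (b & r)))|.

Sat(b & r) = {m2}
AF (b & r): least fixpoint, start Z0 = {m2}, add states with every successor in Z. Already a fixed point.
Sat(AF (b & r)) = {m2}
EF (AF (b & r)): least fixpoint, start Z0 = {m2}, add states with some successor in Z. Already a fixed point.
Sat(EF (AF (b & r))) = {m2}
|Sat(EF (AF (b & r)))| = |{m2}| = 1.

1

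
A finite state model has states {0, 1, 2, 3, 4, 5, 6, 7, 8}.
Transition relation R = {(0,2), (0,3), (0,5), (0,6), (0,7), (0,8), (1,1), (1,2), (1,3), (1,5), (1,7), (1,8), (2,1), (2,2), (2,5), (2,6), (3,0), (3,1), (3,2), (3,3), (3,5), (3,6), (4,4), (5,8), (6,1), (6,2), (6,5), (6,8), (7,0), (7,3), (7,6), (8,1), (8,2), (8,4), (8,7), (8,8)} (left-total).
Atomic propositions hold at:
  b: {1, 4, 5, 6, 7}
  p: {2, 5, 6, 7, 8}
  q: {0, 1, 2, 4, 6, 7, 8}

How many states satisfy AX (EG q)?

EG q: greatest fixpoint, start Z0 = {0, 1, 2, 4, 6, 7, 8}, keep only states in Sat with some successor in Z. Already a fixed point.
Sat(EG q) = {0, 1, 2, 4, 6, 7, 8}
Sat(AX (EG q)) = {s : every successor in {0, 1, 2, 4, 6, 7, 8}} = {4, 5, 8}
|Sat(AX (EG q))| = |{4, 5, 8}| = 3.

3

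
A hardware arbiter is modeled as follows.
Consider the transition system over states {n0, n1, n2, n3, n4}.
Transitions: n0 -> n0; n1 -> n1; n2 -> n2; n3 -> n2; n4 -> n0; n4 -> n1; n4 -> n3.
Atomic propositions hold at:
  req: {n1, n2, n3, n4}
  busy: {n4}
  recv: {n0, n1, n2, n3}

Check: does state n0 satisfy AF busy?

No

AF busy: least fixpoint, start Z0 = {n4}, add states with every successor in Z. Already a fixed point.
Sat(AF busy) = {n4}
n0 ∉ Sat(AF busy) = {n4}, so the formula does not hold at n0.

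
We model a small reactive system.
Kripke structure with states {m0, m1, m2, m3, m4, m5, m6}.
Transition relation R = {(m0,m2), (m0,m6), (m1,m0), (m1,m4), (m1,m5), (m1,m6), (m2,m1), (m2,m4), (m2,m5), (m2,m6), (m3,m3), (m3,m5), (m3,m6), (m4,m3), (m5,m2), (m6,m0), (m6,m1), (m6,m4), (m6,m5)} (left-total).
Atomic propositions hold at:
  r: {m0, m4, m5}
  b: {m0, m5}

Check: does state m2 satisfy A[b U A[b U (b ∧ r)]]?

No

Sat(b ∧ r) = {m0, m5}
A[b U (b ∧ r)]: least fixpoint, start Z0 = Sat((b ∧ r)) = {m0, m5}, add states in Sat(b) with every successor in Z. Already a fixed point.
Sat(A[b U (b ∧ r)]) = {m0, m5}
A[b U A[b U (b ∧ r)]]: least fixpoint, start Z0 = Sat(A[b U (b ∧ r)]) = {m0, m5}, add states in Sat(b) with every successor in Z. Already a fixed point.
Sat(A[b U A[b U (b ∧ r)]]) = {m0, m5}
m2 ∉ Sat(A[b U A[b U (b ∧ r)]]) = {m0, m5}, so the formula does not hold at m2.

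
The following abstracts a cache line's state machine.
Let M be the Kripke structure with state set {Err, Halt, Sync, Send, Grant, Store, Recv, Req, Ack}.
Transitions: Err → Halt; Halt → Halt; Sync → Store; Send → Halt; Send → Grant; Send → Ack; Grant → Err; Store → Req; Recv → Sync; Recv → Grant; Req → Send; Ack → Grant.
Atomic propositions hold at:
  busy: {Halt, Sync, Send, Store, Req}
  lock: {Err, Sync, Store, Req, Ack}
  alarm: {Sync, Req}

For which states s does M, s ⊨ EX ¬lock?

{Err, Halt, Send, Recv, Req, Ack}

Sat(¬lock) = {Halt, Send, Grant, Recv}
Sat(EX ¬lock) = {s : some successor in {Halt, Send, Grant, Recv}} = {Err, Halt, Send, Recv, Req, Ack}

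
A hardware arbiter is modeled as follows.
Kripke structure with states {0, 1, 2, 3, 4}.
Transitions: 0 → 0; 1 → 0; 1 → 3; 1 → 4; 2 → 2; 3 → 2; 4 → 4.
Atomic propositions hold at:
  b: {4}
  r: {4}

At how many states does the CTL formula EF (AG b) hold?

2

AG b: greatest fixpoint, start Z0 = {4}, keep only states in Sat with every successor in Z. Already a fixed point.
Sat(AG b) = {4}
EF (AG b): least fixpoint, start Z0 = {4}, add states with some successor in Z. Z1 = {1, 4}; fixed.
Sat(EF (AG b)) = {1, 4}
|Sat(EF (AG b))| = |{1, 4}| = 2.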